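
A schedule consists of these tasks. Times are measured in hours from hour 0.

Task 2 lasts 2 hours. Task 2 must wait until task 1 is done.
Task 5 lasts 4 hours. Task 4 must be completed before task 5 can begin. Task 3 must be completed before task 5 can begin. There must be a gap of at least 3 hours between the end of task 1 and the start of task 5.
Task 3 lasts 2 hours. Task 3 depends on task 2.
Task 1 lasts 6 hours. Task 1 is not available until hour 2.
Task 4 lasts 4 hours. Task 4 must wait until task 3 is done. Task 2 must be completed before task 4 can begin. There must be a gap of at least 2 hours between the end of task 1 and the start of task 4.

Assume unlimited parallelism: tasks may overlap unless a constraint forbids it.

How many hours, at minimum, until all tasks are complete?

20

Task 1 waits on its own release at hour 2, so it starts at hour 2 and finishes at 2 + 6 = hour 8.
Task 2 waits on task 1 (finishes hour 8), so it starts at hour 8 and finishes at 8 + 2 = hour 10.
Task 3 cannot begin until task 2 (finishes hour 10). It runs from hour 10 to 10 + 2 = hour 12.
Task 4 needs all of task 3 (finishes hour 12); task 2 (finishes hour 10); task 1 (finishes hour 8, plus 2-hour gap → hour 10). That puts its earliest start at hour 12; it finishes at 12 + 4 = hour 16.
For task 5: task 4 (finishes hour 16); task 3 (finishes hour 12); task 1 (finishes hour 8, plus 3-hour gap → hour 11). Taking the maximum gives a start of hour 16, and it finishes at 16 + 4 = hour 20.
All tasks are finished once the last one completes. Finish times: Task 1 at 8, Task 2 at 10, Task 3 at 12, Task 4 at 16, Task 5 at 20. The latest is hour 20.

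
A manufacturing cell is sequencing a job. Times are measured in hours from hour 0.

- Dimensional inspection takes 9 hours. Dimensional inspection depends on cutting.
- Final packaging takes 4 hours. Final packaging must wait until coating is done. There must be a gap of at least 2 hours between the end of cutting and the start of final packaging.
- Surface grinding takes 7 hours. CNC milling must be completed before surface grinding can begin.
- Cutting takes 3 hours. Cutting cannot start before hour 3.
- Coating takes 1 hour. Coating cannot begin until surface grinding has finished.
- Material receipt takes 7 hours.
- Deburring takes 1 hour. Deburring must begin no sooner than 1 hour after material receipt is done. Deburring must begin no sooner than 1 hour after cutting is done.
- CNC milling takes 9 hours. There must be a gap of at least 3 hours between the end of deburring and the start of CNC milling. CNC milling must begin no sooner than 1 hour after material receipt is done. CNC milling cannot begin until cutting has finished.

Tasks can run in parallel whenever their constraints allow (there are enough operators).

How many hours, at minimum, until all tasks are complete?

33

After its own release at hour 3, cutting can start at hour 3 and finishes at hour 6.
After cutting (finishes hour 6), dimensional inspection can start at hour 6 and finishes at hour 15.
Material receipt can start immediately at hour 0; it finishes at hour 7.
For deburring: material receipt (finishes hour 7, plus 1-hour gap → hour 8); cutting (finishes hour 6, plus 1-hour gap → hour 7). Taking the maximum gives a start of hour 8, and it finishes at 8 + 1 = hour 9.
CNC milling cannot start until deburring (finishes hour 9, plus 3-hour gap → hour 12); material receipt (finishes hour 7, plus 1-hour gap → hour 8); cutting (finishes hour 6). The controlling bound is hour 12, so CNC milling finishes at 12 + 9 = hour 21.
Surface grinding cannot begin until CNC milling (finishes hour 21). It runs from hour 21 to 21 + 7 = hour 28.
Coating cannot begin until surface grinding (finishes hour 28). It runs from hour 28 to 28 + 1 = hour 29.
Final packaging has to wait for coating (finishes hour 29); cutting (finishes hour 6, plus 2-hour gap → hour 8). The latest of these is hour 29, so final packaging runs hour 29 to 29 + 4 = hour 33.
All tasks are finished once the last one completes. Finish times: Material receipt at 7, Cutting at 6, Deburring at 9, CNC milling at 21, Surface grinding at 28, Dimensional inspection at 15, Coating at 29, Final packaging at 33. The latest is hour 33.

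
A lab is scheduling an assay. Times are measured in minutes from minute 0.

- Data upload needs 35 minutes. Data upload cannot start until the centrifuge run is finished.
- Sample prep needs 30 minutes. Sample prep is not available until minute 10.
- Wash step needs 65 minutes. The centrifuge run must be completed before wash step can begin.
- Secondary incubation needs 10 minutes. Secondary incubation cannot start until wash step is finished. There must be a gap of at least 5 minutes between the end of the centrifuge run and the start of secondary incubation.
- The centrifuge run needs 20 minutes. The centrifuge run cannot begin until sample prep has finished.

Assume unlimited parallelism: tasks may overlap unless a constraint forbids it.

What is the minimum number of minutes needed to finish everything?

After its own release at minute 10, sample prep can start at minute 10 and finishes at minute 40.
After sample prep (finishes minute 40), the centrifuge run can start at minute 40 and finishes at minute 60.
Data upload cannot begin until the centrifuge run (finishes minute 60). It runs from minute 60 to 60 + 35 = minute 95.
Wash step waits on the centrifuge run (finishes minute 60), so it starts at minute 60 and finishes at 60 + 65 = minute 125.
Secondary incubation cannot start until wash step (finishes minute 125); the centrifuge run (finishes minute 60, plus 5-minute gap → minute 65). The controlling bound is minute 125, so secondary incubation finishes at 125 + 10 = minute 135.
All tasks are finished once the last one completes. Finish times: Sample prep at 40, The centrifuge run at 60, Wash step at 125, Secondary incubation at 135, Data upload at 95. The latest is minute 135.

135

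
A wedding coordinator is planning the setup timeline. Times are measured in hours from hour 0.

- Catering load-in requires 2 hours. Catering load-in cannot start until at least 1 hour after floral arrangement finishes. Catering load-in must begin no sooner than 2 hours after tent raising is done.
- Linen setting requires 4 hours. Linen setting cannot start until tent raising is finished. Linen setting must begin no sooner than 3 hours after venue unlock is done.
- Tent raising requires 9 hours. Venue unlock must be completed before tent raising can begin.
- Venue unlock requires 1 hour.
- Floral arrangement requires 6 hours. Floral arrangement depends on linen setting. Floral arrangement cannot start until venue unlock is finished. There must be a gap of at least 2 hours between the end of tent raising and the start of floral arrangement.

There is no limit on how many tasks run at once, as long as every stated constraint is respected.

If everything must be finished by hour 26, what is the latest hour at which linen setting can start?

To finish by hour 26, catering load-in (duration 2) must start no later than hour 24.
Floral arrangement feeds into catering load-in (must start by hour 24, minus 1-hour gap → hour 23); so floral arrangement must finish by hour 23 and therefore start by hour 17.
Linen setting has to be done before floral arrangement (must start by hour 17). That means finishing by hour 17, i.e. starting by 17 − 4 = hour 13.

13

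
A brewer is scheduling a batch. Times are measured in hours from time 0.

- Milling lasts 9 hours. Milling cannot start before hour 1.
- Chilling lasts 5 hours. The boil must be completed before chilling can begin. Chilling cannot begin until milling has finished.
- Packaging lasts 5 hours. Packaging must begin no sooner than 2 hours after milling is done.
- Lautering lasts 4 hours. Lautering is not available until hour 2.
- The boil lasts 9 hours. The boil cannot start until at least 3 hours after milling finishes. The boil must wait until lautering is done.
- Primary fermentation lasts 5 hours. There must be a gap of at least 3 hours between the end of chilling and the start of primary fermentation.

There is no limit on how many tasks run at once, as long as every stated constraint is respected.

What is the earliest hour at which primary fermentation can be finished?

After its own release at hour 2, lautering can start at hour 2 and finishes at hour 6.
Milling waits on its own release at hour 1, so it starts at hour 1 and finishes at 1 + 9 = hour 10.
For the boil: milling (finishes hour 10, plus 3-hour gap → hour 13); lautering (finishes hour 6). Taking the maximum gives a start of hour 13, and it finishes at 13 + 9 = hour 22.
Chilling has to wait for the boil (finishes hour 22); milling (finishes hour 10). The latest of these is hour 22, so chilling runs hour 22 to 22 + 5 = hour 27.
Primary fermentation waits on chilling (finishes hour 27, plus 3-hour gap → hour 30), so it starts at hour 30 and finishes at 30 + 5 = hour 35.

35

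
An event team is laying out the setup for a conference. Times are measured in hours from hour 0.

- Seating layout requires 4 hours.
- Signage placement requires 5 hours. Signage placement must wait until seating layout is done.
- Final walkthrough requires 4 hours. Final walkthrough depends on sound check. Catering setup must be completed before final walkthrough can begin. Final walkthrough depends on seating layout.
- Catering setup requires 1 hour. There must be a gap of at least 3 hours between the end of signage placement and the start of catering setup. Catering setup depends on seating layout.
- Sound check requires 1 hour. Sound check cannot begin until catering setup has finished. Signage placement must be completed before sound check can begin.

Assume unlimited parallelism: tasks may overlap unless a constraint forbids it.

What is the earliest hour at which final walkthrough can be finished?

18

Seating layout has no prerequisites, so it starts at hour 0 and finishes at hour 4.
After seating layout (finishes hour 4), signage placement can start at hour 4 and finishes at hour 9.
For catering setup: signage placement (finishes hour 9, plus 3-hour gap → hour 12); seating layout (finishes hour 4). Taking the maximum gives a start of hour 12, and it finishes at 12 + 1 = hour 13.
Sound check cannot start until catering setup (finishes hour 13); signage placement (finishes hour 9). The controlling bound is hour 13, so sound check finishes at 13 + 1 = hour 14.
Final walkthrough cannot start until sound check (finishes hour 14); catering setup (finishes hour 13); seating layout (finishes hour 4). The controlling bound is hour 14, so final walkthrough finishes at 14 + 4 = hour 18.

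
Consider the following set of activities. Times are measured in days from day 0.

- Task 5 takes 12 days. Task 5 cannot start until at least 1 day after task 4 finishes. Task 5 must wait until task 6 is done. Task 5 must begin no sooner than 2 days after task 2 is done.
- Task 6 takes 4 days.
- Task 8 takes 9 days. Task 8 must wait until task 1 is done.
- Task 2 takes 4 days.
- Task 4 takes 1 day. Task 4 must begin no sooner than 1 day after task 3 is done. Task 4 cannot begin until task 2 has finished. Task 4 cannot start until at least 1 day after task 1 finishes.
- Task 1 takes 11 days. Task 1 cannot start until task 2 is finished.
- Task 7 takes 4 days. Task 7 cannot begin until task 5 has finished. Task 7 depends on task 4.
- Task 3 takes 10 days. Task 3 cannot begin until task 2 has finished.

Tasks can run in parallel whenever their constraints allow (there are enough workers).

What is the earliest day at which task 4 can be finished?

17

Task 2 has no prerequisites, so it starts at day 0 and finishes at day 4.
After task 2 (finishes day 4), task 3 can start at day 4 and finishes at day 14.
After task 2 (finishes day 4), task 1 can start at day 4 and finishes at day 15.
Task 4 cannot start until task 3 (finishes day 14, plus 1-day gap → day 15); task 2 (finishes day 4); task 1 (finishes day 15, plus 1-day gap → day 16). The controlling bound is day 16, so task 4 finishes at 16 + 1 = day 17.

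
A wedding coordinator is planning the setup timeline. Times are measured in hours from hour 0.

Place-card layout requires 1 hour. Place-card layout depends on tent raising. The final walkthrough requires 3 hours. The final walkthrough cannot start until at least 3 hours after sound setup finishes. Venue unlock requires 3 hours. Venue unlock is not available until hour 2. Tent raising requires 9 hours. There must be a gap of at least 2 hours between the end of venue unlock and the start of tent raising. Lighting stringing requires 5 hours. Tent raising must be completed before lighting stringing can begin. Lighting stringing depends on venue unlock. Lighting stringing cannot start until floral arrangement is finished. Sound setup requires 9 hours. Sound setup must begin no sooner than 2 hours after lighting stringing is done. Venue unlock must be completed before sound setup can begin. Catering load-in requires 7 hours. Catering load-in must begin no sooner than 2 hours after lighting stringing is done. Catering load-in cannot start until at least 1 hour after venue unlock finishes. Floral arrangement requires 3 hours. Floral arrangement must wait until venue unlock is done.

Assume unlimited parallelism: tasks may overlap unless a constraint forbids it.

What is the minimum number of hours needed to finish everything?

38

After its own release at hour 2, venue unlock can start at hour 2 and finishes at hour 5.
Floral arrangement waits on venue unlock (finishes hour 5), so it starts at hour 5 and finishes at 5 + 3 = hour 8.
Tent raising cannot begin until venue unlock (finishes hour 5, plus 2-hour gap → hour 7). It runs from hour 7 to 7 + 9 = hour 16.
Place-card layout cannot begin until tent raising (finishes hour 16). It runs from hour 16 to 16 + 1 = hour 17.
Lighting stringing has to wait for tent raising (finishes hour 16); venue unlock (finishes hour 5); floral arrangement (finishes hour 8). The latest of these is hour 16, so lighting stringing runs hour 16 to 16 + 5 = hour 21.
For catering load-in: lighting stringing (finishes hour 21, plus 2-hour gap → hour 23); venue unlock (finishes hour 5, plus 1-hour gap → hour 6). Taking the maximum gives a start of hour 23, and it finishes at 23 + 7 = hour 30.
For sound setup: lighting stringing (finishes hour 21, plus 2-hour gap → hour 23); venue unlock (finishes hour 5). Taking the maximum gives a start of hour 23, and it finishes at 23 + 9 = hour 32.
The final walkthrough cannot begin until sound setup (finishes hour 32, plus 3-hour gap → hour 35). It runs from hour 35 to 35 + 3 = hour 38.
All tasks are finished once the last one completes. Finish times: Venue unlock at 5, Tent raising at 16, Floral arrangement at 8, Lighting stringing at 21, Sound setup at 32, Catering load-in at 30, Place-card layout at 17, The final walkthrough at 38. The latest is hour 38.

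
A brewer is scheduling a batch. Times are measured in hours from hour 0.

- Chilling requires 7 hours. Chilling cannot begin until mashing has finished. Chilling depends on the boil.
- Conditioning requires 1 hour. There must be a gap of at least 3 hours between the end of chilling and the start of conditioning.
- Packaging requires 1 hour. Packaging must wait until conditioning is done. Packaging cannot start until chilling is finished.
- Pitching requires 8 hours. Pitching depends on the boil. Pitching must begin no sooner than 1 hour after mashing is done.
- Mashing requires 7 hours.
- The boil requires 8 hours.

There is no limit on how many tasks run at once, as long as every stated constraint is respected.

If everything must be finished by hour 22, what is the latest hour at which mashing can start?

3

Packaging must finish by hour 22; it takes 1 hour, so it must start by 22 − 1 = hour 21.
Conditioning feeds into packaging (must start by hour 21); so conditioning must finish by hour 21 and therefore start by hour 20.
Chilling feeds conditioning (must start by hour 20, minus 3-hour gap → hour 17); packaging (must start by hour 21). Taking the minimum, chilling must finish by hour 17 and start by 17 − 7 = hour 10.
To finish by hour 22, pitching (duration 8) must start no later than hour 14.
Mashing feeds chilling (must start by hour 10); pitching (must start by hour 14, minus 1-hour gap → hour 13). Taking the minimum, mashing must finish by hour 10 and start by 10 − 7 = hour 3.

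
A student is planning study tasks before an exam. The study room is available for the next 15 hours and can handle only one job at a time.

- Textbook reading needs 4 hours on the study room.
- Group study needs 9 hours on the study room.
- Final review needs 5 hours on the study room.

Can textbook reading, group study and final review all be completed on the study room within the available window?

No

Running back to back, the jobs need 4 + 9 + 5 = 18 hours on the study room.
Since 18 > 15, they cannot all fit.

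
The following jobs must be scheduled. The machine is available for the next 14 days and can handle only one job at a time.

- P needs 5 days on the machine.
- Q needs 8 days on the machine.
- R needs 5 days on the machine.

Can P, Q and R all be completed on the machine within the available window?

No

Running back to back, the jobs need 5 + 8 + 5 = 18 days on the machine.
Since 18 > 14, they cannot all fit.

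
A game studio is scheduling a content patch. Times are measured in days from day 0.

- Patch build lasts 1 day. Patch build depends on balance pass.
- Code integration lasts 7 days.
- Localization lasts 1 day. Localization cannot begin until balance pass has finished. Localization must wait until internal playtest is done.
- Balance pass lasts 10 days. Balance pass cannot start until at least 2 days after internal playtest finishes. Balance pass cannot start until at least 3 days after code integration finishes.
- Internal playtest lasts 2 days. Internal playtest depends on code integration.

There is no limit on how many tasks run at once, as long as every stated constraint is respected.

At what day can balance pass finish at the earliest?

21

Nothing blocks code integration, so it runs from day 0 to day 7.
Internal playtest waits on code integration (finishes day 7), so it starts at day 7 and finishes at 7 + 2 = day 9.
Balance pass has to wait for internal playtest (finishes day 9, plus 2-day gap → day 11); code integration (finishes day 7, plus 3-day gap → day 10). The latest of these is day 11, so balance pass runs day 11 to 11 + 10 = day 21.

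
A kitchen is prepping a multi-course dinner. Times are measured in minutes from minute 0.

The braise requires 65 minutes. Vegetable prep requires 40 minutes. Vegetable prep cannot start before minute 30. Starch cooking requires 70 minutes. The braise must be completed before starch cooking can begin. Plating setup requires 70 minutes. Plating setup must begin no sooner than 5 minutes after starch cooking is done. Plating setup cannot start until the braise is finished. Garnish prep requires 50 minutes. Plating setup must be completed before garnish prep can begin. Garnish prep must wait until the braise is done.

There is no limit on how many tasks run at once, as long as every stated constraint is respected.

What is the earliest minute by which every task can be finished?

260

Vegetable prep cannot begin until its own release at minute 30. It runs from minute 30 to 30 + 40 = minute 70.
The braise has no prerequisites, so it starts at minute 0 and finishes at minute 65.
After the braise (finishes minute 65), starch cooking can start at minute 65 and finishes at minute 135.
Plating setup cannot start until starch cooking (finishes minute 135, plus 5-minute gap → minute 140); the braise (finishes minute 65). The controlling bound is minute 140, so plating setup finishes at 140 + 70 = minute 210.
Garnish prep cannot start until plating setup (finishes minute 210); the braise (finishes minute 65). The controlling bound is minute 210, so garnish prep finishes at 210 + 50 = minute 260.
All tasks are finished once the last one completes. Finish times: The braise at 65, Vegetable prep at 70, Starch cooking at 135, Plating setup at 210, Garnish prep at 260. The latest is minute 260.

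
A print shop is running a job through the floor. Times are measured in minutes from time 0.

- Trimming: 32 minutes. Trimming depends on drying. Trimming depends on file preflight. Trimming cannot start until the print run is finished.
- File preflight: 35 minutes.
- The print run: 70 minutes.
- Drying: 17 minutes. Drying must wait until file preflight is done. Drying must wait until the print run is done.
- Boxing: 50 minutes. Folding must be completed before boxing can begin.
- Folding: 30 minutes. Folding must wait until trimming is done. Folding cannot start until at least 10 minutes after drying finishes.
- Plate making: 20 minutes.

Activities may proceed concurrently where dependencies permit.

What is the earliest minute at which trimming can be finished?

The print run can start immediately at minute 0; it finishes at minute 70.
File preflight can start immediately at minute 0; it finishes at minute 35.
Drying has to wait for file preflight (finishes minute 35); the print run (finishes minute 70). The latest of these is minute 70, so drying runs minute 70 to 70 + 17 = minute 87.
For trimming: drying (finishes minute 87); file preflight (finishes minute 35); the print run (finishes minute 70). Taking the maximum gives a start of minute 87, and it finishes at 87 + 32 = minute 119.

119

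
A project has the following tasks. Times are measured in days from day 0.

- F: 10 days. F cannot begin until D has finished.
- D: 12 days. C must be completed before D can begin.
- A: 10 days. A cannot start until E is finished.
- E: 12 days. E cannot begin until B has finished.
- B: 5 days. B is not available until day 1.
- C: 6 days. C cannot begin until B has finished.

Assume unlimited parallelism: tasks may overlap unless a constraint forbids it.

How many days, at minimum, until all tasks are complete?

B cannot begin until its own release at day 1. It runs from day 1 to 1 + 5 = day 6.
E waits on B (finishes day 6), so it starts at day 6 and finishes at 6 + 12 = day 18.
After E (finishes day 18), A can start at day 18 and finishes at day 28.
C cannot begin until B (finishes day 6). It runs from day 6 to 6 + 6 = day 12.
D waits on C (finishes day 12), so it starts at day 12 and finishes at 12 + 12 = day 24.
F waits on D (finishes day 24), so it starts at day 24 and finishes at 24 + 10 = day 34.
All tasks are finished once the last one completes. Finish times: A at 28, B at 6, C at 12, D at 24, E at 18, F at 34. The latest is day 34.

34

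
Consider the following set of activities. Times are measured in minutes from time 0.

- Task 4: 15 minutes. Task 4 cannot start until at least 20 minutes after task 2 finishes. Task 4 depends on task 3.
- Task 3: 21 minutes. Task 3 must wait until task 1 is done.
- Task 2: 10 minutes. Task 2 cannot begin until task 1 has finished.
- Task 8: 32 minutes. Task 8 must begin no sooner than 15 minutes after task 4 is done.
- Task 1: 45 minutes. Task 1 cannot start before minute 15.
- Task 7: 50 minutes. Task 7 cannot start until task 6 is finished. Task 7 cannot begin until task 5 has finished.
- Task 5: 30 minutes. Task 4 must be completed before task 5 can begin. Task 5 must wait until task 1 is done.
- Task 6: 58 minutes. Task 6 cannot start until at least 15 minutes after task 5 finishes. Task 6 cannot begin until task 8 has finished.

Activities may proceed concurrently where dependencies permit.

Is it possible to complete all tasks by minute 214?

No

Task 1 cannot begin until its own release at minute 15. It runs from minute 15 to 15 + 45 = minute 60.
Task 3 cannot begin until task 1 (finishes minute 60). It runs from minute 60 to 60 + 21 = minute 81.
Task 2 cannot begin until task 1 (finishes minute 60). It runs from minute 60 to 60 + 10 = minute 70.
Task 4 needs all of task 2 (finishes minute 70, plus 20-minute gap → minute 90); task 3 (finishes minute 81). That puts its earliest start at minute 90; it finishes at 90 + 15 = minute 105.
After task 4 (finishes minute 105, plus 15-minute gap → minute 120), task 8 can start at minute 120 and finishes at minute 152.
Task 5 needs all of task 4 (finishes minute 105); task 1 (finishes minute 60). That puts its earliest start at minute 105; it finishes at 105 + 30 = minute 135.
Task 6 cannot start until task 5 (finishes minute 135, plus 15-minute gap → minute 150); task 8 (finishes minute 152). The controlling bound is minute 152, so task 6 finishes at 152 + 58 = minute 210.
For task 7: task 6 (finishes minute 210); task 5 (finishes minute 135). Taking the maximum gives a start of minute 210, and it finishes at 210 + 50 = minute 260.
The earliest everything can be done is minute 260, which is after the deadline of 214, so it is not possible.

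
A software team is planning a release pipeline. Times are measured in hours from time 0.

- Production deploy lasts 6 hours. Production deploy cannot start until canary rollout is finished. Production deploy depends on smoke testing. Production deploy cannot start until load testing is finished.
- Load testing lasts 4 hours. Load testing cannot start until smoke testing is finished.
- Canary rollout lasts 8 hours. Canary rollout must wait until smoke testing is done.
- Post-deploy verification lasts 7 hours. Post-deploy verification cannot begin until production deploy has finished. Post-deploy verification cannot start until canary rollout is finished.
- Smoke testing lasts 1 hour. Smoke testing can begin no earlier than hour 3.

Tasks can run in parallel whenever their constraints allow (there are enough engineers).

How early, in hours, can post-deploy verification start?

Smoke testing cannot begin until its own release at hour 3. It runs from hour 3 to 3 + 1 = hour 4.
Load testing waits on smoke testing (finishes hour 4), so it starts at hour 4 and finishes at 4 + 4 = hour 8.
Canary rollout waits on smoke testing (finishes hour 4), so it starts at hour 4 and finishes at 4 + 8 = hour 12.
Production deploy needs all of canary rollout (finishes hour 12); smoke testing (finishes hour 4); load testing (finishes hour 8). That puts its earliest start at hour 12; it finishes at 12 + 6 = hour 18.
Post-deploy verification waits on production deploy (finishes hour 18); canary rollout (finishes hour 12). The latest of these is hour 18, which is the earliest post-deploy verification can start.

18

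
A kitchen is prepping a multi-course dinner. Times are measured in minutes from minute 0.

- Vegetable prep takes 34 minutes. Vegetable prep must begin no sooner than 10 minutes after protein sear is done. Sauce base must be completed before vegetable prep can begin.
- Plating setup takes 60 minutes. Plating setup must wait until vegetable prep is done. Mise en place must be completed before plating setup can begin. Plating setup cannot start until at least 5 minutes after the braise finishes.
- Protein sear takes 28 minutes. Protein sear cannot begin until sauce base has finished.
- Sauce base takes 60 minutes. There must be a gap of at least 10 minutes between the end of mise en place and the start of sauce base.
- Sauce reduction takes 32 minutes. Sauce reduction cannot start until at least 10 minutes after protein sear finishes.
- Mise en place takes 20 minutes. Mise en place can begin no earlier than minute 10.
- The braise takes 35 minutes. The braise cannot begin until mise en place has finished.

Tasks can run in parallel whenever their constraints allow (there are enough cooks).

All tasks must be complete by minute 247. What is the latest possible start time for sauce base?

55

To finish by minute 247, plating setup (duration 60) must start no later than minute 187.
Vegetable prep must finish before plating setup (must start by minute 187). With a 34-minute duration, vegetable prep must start by 187 − 34 = minute 153.
To finish by minute 247, sauce reduction (duration 32) must start no later than minute 215.
Protein sear feeds vegetable prep (must start by minute 153, minus 10-minute gap → minute 143); sauce reduction (must start by minute 215, minus 10-minute gap → minute 205). Taking the minimum, protein sear must finish by minute 143 and start by 143 − 28 = minute 115.
Sauce base has several dependents: protein sear (must start by minute 115); vegetable prep (must start by minute 153). The earliest of those limits is minute 115, so sauce base must start by 115 − 60 = minute 55.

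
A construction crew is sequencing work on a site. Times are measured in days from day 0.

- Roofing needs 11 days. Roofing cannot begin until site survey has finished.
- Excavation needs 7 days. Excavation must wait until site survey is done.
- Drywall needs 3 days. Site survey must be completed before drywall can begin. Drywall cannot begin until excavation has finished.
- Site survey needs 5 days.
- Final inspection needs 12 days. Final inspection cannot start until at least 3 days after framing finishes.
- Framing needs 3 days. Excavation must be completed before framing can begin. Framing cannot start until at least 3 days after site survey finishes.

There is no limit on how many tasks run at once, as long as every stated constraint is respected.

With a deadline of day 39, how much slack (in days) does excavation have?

Site survey has no prerequisites, so it starts at day 0 and finishes at day 5.
Excavation cannot begin until site survey (finishes day 5). It runs from day 5 to 5 + 7 = day 12.

Working backward from the deadline:
Final inspection has no dependents, so it just needs to finish by day 39. Starting by 39 − 12 = day 27 achieves that.
Since final inspection (must start by day 27, minus 3-day gap → day 24) depends on it, framing must finish by day 24. Backing off its 3-day duration gives a latest start of day 21.
Nothing follows drywall; the deadline of day 39 is its only limit. It must start by 39 − 3 = day 36.
For excavation: framing (must start by day 21); drywall (must start by day 36). The most restrictive is day 21; with a 7-day duration, excavation must start by day 14.
So excavation can start as early as day 5 and as late as day 14, giving 14 − 5 = 9 days of slack.

9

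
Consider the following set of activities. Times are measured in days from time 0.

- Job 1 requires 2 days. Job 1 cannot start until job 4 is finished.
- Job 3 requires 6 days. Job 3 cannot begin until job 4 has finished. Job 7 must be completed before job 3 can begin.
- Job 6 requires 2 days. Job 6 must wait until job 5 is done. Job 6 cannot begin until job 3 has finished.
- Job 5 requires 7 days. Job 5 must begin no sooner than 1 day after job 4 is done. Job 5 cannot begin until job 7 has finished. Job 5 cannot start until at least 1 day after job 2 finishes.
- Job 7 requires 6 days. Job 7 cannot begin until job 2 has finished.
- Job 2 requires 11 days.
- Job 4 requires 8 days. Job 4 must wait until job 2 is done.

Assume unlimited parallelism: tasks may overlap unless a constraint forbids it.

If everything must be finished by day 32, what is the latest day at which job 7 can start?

17

Nothing follows job 6; the deadline of day 32 is its only limit. It must start by 32 − 2 = day 30.
Since job 6 (must start by day 30) depends on it, job 3 must finish by day 30. Backing off its 6-day duration gives a latest start of day 24.
Job 5 has to be done before job 6 (must start by day 30). That means finishing by day 30, i.e. starting by 30 − 7 = day 23.
Job 7 has several dependents: job 3 (must start by day 24); job 5 (must start by day 23). The earliest of those limits is day 23, so job 7 must start by 23 − 6 = day 17.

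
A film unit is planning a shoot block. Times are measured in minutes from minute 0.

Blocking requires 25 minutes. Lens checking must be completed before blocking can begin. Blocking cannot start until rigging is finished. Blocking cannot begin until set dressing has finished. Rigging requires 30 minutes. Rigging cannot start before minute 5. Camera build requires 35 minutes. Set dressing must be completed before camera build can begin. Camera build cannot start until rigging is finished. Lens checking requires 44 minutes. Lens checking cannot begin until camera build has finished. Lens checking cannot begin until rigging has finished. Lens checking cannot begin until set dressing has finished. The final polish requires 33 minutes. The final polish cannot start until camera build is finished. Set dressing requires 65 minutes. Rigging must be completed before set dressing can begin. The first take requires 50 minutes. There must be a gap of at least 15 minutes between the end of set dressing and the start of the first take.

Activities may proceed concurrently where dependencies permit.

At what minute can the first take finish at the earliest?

After its own release at minute 5, rigging can start at minute 5 and finishes at minute 35.
Set dressing cannot begin until rigging (finishes minute 35). It runs from minute 35 to 35 + 65 = minute 100.
The first take cannot begin until set dressing (finishes minute 100, plus 15-minute gap → minute 115). It runs from minute 115 to 115 + 50 = minute 165.

165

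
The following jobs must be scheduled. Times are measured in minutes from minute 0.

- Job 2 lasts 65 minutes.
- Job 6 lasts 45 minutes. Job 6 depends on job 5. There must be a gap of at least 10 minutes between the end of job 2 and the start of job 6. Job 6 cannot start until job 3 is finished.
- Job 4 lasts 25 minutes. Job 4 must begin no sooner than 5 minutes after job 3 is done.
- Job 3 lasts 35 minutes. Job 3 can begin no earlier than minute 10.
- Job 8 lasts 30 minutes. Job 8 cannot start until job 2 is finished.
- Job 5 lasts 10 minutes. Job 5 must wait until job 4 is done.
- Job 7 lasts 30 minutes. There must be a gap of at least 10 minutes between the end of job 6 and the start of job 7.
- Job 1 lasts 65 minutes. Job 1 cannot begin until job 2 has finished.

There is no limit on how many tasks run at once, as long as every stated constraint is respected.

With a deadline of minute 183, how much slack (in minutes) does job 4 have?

Job 3 waits on its own release at minute 10, so it starts at minute 10 and finishes at 10 + 35 = minute 45.
Job 4 cannot begin until job 3 (finishes minute 45, plus 5-minute gap → minute 50). It runs from minute 50 to 50 + 25 = minute 75.

Working backward from the deadline:
Nothing follows job 7; the deadline of minute 183 is its only limit. It must start by 183 − 30 = minute 153.
Job 6 must finish before job 7 (must start by minute 153, minus 10-minute gap → minute 143). With a 45-minute duration, job 6 must start by 143 − 45 = minute 98.
Job 5 has to be done before job 6 (must start by minute 98). That means finishing by minute 98, i.e. starting by 98 − 10 = minute 88.
Job 4 feeds into job 5 (must start by minute 88); so job 4 must finish by minute 88 and therefore start by minute 63.
So job 4 can start as early as minute 50 and as late as minute 63, giving 63 − 50 = 13 minutes of slack.

13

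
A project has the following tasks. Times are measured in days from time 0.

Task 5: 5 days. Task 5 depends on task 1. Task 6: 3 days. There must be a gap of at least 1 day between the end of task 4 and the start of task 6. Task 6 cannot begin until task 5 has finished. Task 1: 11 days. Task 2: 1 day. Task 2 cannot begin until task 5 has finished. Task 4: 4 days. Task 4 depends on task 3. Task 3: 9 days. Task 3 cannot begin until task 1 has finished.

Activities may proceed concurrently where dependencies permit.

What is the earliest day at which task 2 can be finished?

17

Nothing blocks task 1, so it runs from day 0 to day 11.
After task 1 (finishes day 11), task 5 can start at day 11 and finishes at day 16.
Task 2 cannot begin until task 5 (finishes day 16). It runs from day 16 to 16 + 1 = day 17.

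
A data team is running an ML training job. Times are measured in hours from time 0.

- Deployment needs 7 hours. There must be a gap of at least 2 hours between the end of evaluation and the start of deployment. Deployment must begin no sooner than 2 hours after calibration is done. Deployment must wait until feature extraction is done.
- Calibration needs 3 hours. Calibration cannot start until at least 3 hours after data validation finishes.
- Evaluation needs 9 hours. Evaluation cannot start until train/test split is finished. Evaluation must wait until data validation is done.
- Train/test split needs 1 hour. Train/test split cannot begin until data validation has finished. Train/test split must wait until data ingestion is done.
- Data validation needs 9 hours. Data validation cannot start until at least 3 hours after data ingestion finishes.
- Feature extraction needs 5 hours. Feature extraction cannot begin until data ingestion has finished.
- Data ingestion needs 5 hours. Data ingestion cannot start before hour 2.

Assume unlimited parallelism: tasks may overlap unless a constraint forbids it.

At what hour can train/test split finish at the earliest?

Data ingestion cannot begin until its own release at hour 2. It runs from hour 2 to 2 + 5 = hour 7.
Data validation cannot begin until data ingestion (finishes hour 7, plus 3-hour gap → hour 10). It runs from hour 10 to 10 + 9 = hour 19.
Train/test split cannot start until data validation (finishes hour 19); data ingestion (finishes hour 7). The controlling bound is hour 19, so train/test split finishes at 19 + 1 = hour 20.

20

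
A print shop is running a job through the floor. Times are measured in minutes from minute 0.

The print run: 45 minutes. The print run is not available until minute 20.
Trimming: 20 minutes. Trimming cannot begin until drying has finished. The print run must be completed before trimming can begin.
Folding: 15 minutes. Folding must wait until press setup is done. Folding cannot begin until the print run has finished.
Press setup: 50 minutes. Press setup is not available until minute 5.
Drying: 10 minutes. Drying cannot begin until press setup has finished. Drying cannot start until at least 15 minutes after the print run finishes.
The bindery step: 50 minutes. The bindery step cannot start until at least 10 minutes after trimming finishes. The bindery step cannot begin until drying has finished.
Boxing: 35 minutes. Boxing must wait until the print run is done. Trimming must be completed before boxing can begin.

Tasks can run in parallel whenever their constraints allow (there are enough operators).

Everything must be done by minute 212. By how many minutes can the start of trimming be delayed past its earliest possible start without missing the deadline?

After its own release at minute 20, the print run can start at minute 20 and finishes at minute 65.
Press setup cannot begin until its own release at minute 5. It runs from minute 5 to 5 + 50 = minute 55.
Drying cannot start until press setup (finishes minute 55); the print run (finishes minute 65, plus 15-minute gap → minute 80). The controlling bound is minute 80, so drying finishes at 80 + 10 = minute 90.
Trimming needs all of drying (finishes minute 90); the print run (finishes minute 65). That puts its earliest start at minute 90; it finishes at 90 + 20 = minute 110.

Working backward from the deadline:
The bindery step must finish by minute 212; it takes 50 minutes, so it must start by 212 − 50 = minute 162.
Boxing has no dependents, so it just needs to finish by minute 212. Starting by 212 − 35 = minute 177 achieves that.
Trimming must finish in time for the bindery step (must start by minute 162, minus 10-minute gap → minute 152); boxing (must start by minute 177). The tightest is minute 152, so trimming must start by 152 − 20 = minute 132.
So trimming can start as early as minute 90 and as late as minute 132, giving 132 − 90 = 42 minutes of slack.

42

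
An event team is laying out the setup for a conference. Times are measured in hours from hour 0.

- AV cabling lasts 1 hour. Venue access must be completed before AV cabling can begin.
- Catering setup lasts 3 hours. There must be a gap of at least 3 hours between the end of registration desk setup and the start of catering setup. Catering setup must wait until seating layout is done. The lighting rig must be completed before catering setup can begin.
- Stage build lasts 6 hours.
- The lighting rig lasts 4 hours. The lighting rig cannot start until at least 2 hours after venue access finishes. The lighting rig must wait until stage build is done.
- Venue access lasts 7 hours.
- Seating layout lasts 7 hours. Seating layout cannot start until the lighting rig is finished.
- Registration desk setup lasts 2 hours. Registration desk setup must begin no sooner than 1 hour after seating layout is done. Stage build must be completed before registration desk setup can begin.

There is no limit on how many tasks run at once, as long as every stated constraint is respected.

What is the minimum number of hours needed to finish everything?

29

Nothing blocks stage build, so it runs from hour 0 to hour 6.
Nothing blocks venue access, so it runs from hour 0 to hour 7.
AV cabling cannot begin until venue access (finishes hour 7). It runs from hour 7 to 7 + 1 = hour 8.
The lighting rig cannot start until venue access (finishes hour 7, plus 2-hour gap → hour 9); stage build (finishes hour 6). The controlling bound is hour 9, so the lighting rig finishes at 9 + 4 = hour 13.
Seating layout waits on the lighting rig (finishes hour 13), so it starts at hour 13 and finishes at 13 + 7 = hour 20.
Registration desk setup has to wait for seating layout (finishes hour 20, plus 1-hour gap → hour 21); stage build (finishes hour 6). The latest of these is hour 21, so registration desk setup runs hour 21 to 21 + 2 = hour 23.
Catering setup cannot start until registration desk setup (finishes hour 23, plus 3-hour gap → hour 26); seating layout (finishes hour 20); the lighting rig (finishes hour 13). The controlling bound is hour 26, so catering setup finishes at 26 + 3 = hour 29.
All tasks are finished once the last one completes. Finish times: Venue access at 7, Stage build at 6, The lighting rig at 13, AV cabling at 8, Seating layout at 20, Registration desk setup at 23, Catering setup at 29. The latest is hour 29.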